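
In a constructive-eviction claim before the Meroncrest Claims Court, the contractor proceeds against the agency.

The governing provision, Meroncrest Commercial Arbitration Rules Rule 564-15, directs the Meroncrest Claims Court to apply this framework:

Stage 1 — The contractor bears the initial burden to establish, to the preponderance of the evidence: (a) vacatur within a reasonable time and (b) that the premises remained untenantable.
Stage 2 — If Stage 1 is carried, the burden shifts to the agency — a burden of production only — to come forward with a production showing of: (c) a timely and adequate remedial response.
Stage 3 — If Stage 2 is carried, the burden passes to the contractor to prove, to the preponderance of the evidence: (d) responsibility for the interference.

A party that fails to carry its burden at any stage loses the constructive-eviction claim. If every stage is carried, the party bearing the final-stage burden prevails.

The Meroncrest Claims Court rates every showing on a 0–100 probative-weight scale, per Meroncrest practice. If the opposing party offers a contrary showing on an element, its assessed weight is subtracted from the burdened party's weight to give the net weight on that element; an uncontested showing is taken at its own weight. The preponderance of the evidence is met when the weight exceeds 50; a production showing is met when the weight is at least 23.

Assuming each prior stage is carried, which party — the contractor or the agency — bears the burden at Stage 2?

agency

Stage 2's rule assigns the burden to the agency (to a production showing).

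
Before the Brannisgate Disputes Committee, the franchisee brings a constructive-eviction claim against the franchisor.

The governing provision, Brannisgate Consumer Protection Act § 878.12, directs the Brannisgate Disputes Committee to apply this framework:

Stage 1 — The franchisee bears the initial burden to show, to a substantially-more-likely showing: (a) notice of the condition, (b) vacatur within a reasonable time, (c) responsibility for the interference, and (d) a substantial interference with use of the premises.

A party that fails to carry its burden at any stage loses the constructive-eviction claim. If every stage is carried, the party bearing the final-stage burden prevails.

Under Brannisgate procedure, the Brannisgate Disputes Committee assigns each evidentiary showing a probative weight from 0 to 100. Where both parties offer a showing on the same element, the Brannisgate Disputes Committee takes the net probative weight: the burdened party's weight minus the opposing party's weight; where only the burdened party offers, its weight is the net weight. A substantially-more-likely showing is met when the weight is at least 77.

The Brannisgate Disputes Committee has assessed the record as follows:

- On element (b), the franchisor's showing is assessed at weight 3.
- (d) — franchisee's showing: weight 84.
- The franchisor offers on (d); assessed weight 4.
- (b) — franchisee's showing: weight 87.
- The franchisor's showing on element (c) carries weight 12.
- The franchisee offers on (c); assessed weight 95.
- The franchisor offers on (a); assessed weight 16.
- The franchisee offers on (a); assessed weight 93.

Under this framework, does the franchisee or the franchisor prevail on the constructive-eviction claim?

franchisee

Stage 1 — burden on franchisee; standard: a substantially-more-likely showing (weight is at least 77).
    (a): 93 − 16 = 77 ≥ 77 [met]
    (b): 87 − 3 = 84 ≥ 77 [met]
    (c): 95 − 12 = 83 ≥ 77 [met]
    (d): 84 − 4 = 80 ≥ 77 [met]
  All elements met at the final stage.
Every stage carried; the franchisee prevails.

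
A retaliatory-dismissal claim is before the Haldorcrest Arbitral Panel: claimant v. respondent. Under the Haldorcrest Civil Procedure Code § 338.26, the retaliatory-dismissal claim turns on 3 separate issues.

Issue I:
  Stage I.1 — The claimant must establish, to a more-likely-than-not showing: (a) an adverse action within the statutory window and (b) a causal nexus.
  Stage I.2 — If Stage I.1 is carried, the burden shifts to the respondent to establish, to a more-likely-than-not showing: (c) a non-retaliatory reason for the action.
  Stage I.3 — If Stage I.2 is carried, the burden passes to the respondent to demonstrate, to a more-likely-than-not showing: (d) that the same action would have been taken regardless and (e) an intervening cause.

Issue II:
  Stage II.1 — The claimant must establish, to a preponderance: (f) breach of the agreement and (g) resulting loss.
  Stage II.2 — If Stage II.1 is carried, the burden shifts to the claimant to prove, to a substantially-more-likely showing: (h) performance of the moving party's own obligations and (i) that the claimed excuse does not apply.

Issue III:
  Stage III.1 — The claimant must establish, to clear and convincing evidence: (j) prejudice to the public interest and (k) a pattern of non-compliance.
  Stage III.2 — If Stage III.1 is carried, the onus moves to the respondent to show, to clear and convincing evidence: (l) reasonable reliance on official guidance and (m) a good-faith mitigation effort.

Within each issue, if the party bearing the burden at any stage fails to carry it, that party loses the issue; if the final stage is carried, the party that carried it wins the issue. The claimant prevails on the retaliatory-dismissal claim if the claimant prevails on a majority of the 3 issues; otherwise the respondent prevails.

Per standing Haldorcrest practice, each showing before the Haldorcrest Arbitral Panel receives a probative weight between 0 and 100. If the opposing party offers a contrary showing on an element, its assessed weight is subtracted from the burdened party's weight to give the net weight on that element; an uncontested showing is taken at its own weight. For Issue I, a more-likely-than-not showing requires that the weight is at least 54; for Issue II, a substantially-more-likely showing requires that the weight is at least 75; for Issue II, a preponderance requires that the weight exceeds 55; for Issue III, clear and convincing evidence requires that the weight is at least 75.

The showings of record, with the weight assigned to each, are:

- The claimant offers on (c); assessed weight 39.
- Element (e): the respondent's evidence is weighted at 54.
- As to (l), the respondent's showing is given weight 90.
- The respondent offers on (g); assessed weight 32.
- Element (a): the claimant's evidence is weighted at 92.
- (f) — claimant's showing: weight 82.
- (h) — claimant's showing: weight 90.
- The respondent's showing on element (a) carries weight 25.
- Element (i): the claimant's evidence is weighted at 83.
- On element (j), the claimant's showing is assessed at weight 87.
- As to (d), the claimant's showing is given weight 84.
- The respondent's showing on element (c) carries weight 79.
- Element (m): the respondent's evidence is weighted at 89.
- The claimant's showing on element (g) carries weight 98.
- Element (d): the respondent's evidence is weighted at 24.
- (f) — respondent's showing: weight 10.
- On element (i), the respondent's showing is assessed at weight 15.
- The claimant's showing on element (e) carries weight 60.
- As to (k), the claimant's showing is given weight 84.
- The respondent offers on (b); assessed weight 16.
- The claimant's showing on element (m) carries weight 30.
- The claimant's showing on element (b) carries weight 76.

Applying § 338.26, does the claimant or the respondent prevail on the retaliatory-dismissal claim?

— Issue I —
At Stage I.1 the claimant must meet a more-likely-than-not showing (weight is at least 54): on (a) the weight is 92 less the opposing 25 gives net 67, which does reach 54, so (a) meets the standard; on (b) the weight is 76 less the opposing 16 gives net 60, which does reach 54, so (b) meets the standard.
  All elements met. The burden passes to the respondent.
At Stage I.2 the respondent must meet a more-likely-than-not showing (weight is at least 54): on (c) the weight is 79 less the opposing 39 gives net 40, which does not reach 54, so (c) does not meet the standard.
  The respondent does not carry Stage I.2.
The analysis ends at Stage I.2; the claimant prevails on this issue.
— Issue II —
Stage II.1 (claimant, a preponderance, weight exceeds 55): (f) net 82−10=72 > 55 — meets; (g) net 98−32=66 > 55 — meets.
  All elements met. The claimant retains the burden for Stage II.2.
Stage II.2 (claimant, a substantially-more-likely showing, weight is at least 75): (h) 90 ≥ 75 — meets; (i) net 83−15=68 < 75 — fails.
  Not every element is met, so the claimant fails to carry Stage II.2.
The respondent prevails on this issue.
— Issue III —
Stage III.1 — burden on claimant; standard: clear and convincing evidence (weight is at least 75).
    (j): 87 ≥ 75 [met]
    (k): 84 ≥ 75 [met]
  Stage III.1 carried; the burden shifts to the respondent.
Stage III.2 — burden on respondent; standard: clear and convincing evidence (weight is at least 75).
    (l): 90 ≥ 75 [met]
    (m): 89 − 30 = 59 < 75 [not met]
  Not every element is met, so the respondent fails to carry Stage III.2.
The claimant prevails on this issue.
Per-issue: Issue I → claimant; Issue II → respondent; Issue III → claimant. The claimant must prevail on a majority of issues; overall, the claimant prevails.

claimant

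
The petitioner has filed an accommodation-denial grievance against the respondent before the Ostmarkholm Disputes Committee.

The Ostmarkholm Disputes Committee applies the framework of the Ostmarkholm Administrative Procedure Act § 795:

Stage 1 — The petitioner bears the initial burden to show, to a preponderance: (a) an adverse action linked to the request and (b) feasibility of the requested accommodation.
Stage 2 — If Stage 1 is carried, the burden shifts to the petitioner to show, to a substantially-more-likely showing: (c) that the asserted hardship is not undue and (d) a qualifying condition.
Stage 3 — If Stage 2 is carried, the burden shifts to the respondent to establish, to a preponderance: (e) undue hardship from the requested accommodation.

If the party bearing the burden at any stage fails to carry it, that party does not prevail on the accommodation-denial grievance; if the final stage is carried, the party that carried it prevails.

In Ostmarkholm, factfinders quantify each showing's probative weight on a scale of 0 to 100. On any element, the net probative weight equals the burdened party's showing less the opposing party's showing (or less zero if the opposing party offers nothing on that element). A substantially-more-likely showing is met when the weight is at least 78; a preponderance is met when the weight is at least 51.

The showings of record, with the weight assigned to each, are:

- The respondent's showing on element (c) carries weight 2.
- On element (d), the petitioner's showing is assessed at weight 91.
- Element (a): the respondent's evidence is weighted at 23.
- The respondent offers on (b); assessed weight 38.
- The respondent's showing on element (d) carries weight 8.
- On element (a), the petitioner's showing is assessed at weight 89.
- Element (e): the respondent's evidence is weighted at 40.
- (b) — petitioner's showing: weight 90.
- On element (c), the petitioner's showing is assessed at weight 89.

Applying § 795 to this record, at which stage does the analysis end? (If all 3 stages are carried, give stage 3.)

stage 3

At Stage 1 the petitioner must meet a preponderance (weight is at least 51): on (a) the weight is 89 less the opposing 23 gives net 66, which does reach 51, so (a) meets the standard; on (b) the weight is 90 less the opposing 38 gives net 52, ≥ 51, so (b) meets the standard.
  All elements met. The petitioner retains the burden for Stage 2.
At Stage 2 the petitioner must meet a substantially-more-likely showing (weight is at least 78): on (c) the weight is 89 less the opposing 2 gives net 87, ≥ 78, so (c) meets the standard; on (d) the weight is 91 less the opposing 8 gives net 83, ≥ 78, so (d) meets the standard.
  The petitioner carries Stage 2; the respondent now bears the burden.
At Stage 3 the respondent must meet a preponderance (weight is at least 51): on (e) the weight is 40, < 51, so (e) does not meet the standard.
  The respondent does not carry Stage 3.
The analysis ends at Stage 3; the petitioner prevails.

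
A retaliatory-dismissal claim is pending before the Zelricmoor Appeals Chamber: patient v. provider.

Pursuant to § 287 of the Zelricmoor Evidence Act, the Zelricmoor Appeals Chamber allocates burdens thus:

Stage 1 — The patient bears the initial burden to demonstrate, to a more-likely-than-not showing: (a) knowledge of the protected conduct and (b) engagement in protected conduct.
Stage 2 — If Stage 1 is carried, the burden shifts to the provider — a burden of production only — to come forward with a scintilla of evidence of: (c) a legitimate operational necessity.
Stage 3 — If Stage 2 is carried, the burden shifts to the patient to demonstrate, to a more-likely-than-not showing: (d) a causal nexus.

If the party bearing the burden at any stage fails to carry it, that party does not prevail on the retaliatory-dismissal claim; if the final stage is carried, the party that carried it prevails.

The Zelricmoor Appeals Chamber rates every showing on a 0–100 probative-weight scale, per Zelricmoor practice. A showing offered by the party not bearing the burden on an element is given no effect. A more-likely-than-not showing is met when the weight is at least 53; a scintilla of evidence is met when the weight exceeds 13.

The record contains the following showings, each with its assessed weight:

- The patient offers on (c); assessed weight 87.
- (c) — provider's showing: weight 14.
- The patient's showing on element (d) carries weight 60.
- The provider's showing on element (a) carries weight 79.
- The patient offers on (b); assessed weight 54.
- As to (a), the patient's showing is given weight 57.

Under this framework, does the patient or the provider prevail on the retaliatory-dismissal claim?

At Stage 1 the patient must meet a more-likely-than-not showing (weight is at least 53): on (a) the weight is 57 (the provider's 79 is given no effect), which does reach 53, so (a) meets the standard; on (b) the weight is 54, which does reach 53, so (b) meets the standard.
  All elements met. The burden passes to the provider.
At Stage 2 the provider must meet a scintilla of evidence (weight exceeds 13): on (c) the weight is 14 (the patient's 87 is given no effect), which does exceed 13, so (c) meets the standard.
  Stage 2 is satisfied; the onus moves to the patient.
At Stage 3 the patient must meet a more-likely-than-not showing (weight is at least 53): on (d) the weight is 60, which does reach 53, so (d) meets the standard.
  All elements met at the final stage.
Every stage carried; the patient prevails.

patient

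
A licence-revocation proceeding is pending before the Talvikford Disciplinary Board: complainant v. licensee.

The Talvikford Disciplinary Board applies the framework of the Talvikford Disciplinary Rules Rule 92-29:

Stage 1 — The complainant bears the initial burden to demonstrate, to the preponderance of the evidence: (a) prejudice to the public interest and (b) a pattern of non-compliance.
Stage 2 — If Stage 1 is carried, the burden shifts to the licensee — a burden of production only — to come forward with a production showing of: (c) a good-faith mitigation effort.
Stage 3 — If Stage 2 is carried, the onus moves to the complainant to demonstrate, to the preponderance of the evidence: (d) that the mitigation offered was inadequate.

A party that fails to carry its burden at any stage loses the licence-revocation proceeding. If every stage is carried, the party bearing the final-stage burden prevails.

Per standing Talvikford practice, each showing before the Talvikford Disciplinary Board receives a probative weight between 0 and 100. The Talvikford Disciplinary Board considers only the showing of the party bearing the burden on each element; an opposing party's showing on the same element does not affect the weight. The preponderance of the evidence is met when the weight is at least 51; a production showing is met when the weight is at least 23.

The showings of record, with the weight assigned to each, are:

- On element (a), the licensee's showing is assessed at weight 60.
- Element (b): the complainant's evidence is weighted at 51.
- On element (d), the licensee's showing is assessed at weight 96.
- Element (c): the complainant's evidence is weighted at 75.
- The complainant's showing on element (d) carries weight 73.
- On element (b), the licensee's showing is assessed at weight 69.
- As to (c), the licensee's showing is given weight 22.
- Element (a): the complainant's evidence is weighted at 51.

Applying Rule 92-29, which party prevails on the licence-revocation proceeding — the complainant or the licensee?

Stage 1 — burden on complainant; standard: the preponderance of the evidence (weight is at least 51).
    (a): 51 (licensee's 60 disregarded) ≥ 51 [met]
    (b): 51 (licensee's 69 disregarded) ≥ 51 [met]
  Stage 1 is satisfied; the onus moves to the licensee.
Stage 2 — burden on licensee; standard: a production showing (weight is at least 23).
    (c): 22 (complainant's 75 disregarded) < 23 [not met]
  Stage 2 not carried; the licensee fails its burden.
The complainant prevails.

complainant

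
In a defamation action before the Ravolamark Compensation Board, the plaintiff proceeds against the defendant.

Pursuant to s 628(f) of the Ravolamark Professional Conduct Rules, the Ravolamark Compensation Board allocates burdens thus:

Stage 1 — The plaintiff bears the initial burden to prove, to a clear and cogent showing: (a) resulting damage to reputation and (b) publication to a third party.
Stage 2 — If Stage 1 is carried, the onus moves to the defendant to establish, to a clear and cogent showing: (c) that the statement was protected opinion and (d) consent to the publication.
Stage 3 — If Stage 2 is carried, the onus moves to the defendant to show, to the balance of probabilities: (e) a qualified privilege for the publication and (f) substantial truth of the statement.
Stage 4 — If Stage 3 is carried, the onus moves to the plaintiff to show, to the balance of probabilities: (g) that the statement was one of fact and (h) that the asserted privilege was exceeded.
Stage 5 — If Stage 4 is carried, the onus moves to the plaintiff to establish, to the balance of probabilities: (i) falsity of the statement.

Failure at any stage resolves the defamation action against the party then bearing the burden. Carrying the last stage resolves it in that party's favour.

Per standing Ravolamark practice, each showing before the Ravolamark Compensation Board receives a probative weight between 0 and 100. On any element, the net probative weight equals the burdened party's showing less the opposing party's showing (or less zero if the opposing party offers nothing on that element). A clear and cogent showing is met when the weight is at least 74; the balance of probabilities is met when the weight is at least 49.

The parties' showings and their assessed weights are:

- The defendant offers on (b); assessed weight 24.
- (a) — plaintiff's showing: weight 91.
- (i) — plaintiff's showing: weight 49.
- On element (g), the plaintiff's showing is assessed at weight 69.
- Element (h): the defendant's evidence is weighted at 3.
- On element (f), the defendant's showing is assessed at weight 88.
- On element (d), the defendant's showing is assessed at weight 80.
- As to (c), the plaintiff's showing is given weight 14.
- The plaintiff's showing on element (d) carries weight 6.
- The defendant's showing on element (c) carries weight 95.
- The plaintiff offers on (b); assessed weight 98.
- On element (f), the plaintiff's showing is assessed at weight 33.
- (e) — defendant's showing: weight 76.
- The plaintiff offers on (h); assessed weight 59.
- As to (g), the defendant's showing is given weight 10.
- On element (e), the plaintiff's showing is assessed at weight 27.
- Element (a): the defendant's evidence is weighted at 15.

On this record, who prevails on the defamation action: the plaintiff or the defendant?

plaintiff

At Stage 1 the plaintiff must meet a clear and cogent showing (weight is at least 74): on (a) the weight is 91 less the opposing 15 gives net 76, ≥ 74, so (a) meets the standard; on (b) the weight is 98 less the opposing 24 gives net 74, which does reach 74, so (b) meets the standard.
  The plaintiff carries Stage 1; the defendant now bears the burden.
At Stage 2 the defendant must meet a clear and cogent showing (weight is at least 74): on (c) the weight is 95 less the opposing 14 gives net 81, which does reach 74, so (c) meets the standard; on (d) the weight is 80 less the opposing 6 gives net 74, ≥ 74, so (d) meets the standard.
  Stage 2 carried; the burden remains with the defendant.
At Stage 3 the defendant must meet the balance of probabilities (weight is at least 49): on (e) the weight is 76 less the opposing 27 gives net 49, ≥ 49, so (e) meets the standard; on (f) the weight is 88 less the opposing 33 gives net 55, ≥ 49, so (f) meets the standard.
  Stage 3 carried; the burden shifts to the plaintiff.
At Stage 4 the plaintiff must meet the balance of probabilities (weight is at least 49): on (g) the weight is 69 less the opposing 10 gives net 59, which does reach 49, so (g) meets the standard; on (h) the weight is 59 less the opposing 3 gives net 56, which does reach 49, so (h) meets the standard.
  Stage 4 is satisfied; the plaintiff continues to bear the burden.
At Stage 5 the plaintiff must meet the balance of probabilities (weight is at least 49): on (i) the weight is 49, which does reach 49, so (i) meets the standard.
  The plaintiff carries the last stage.
Every stage carried; the plaintiff prevails.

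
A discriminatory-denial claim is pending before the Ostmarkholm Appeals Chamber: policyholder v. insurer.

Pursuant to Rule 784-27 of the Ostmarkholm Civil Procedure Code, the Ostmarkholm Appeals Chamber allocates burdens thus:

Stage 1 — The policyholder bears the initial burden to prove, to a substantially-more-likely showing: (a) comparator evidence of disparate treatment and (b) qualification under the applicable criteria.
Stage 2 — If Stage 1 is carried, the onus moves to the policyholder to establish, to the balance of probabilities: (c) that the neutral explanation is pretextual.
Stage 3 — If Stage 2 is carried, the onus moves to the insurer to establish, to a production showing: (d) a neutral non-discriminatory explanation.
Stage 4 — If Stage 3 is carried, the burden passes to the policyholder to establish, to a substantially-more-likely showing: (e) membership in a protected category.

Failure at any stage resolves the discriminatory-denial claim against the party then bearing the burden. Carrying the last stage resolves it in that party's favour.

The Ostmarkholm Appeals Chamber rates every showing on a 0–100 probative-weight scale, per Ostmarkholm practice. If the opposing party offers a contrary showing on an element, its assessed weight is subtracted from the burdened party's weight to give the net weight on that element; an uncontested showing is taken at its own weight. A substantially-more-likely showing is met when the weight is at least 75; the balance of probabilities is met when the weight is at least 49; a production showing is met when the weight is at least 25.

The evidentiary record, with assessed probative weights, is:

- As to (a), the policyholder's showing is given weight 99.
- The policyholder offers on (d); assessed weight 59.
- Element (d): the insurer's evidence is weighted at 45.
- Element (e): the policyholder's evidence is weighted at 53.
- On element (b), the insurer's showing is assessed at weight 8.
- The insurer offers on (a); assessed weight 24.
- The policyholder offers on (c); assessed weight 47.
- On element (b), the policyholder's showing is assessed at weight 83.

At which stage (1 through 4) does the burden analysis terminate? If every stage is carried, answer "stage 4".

Stage 1 (policyholder, a substantially-more-likely showing, weight is at least 75): (a) net 99−24=75 ≥ 75 — meets; (b) net 83−8=75 ≥ 75 — meets.
  All elements met. The policyholder retains the burden for Stage 2.
Stage 2 (policyholder, the balance of probabilities, weight is at least 49): (c) 47 < 49 — fails.
  Not every element is met, so the policyholder fails to carry Stage 2.
So the insurer prevails.

stage 2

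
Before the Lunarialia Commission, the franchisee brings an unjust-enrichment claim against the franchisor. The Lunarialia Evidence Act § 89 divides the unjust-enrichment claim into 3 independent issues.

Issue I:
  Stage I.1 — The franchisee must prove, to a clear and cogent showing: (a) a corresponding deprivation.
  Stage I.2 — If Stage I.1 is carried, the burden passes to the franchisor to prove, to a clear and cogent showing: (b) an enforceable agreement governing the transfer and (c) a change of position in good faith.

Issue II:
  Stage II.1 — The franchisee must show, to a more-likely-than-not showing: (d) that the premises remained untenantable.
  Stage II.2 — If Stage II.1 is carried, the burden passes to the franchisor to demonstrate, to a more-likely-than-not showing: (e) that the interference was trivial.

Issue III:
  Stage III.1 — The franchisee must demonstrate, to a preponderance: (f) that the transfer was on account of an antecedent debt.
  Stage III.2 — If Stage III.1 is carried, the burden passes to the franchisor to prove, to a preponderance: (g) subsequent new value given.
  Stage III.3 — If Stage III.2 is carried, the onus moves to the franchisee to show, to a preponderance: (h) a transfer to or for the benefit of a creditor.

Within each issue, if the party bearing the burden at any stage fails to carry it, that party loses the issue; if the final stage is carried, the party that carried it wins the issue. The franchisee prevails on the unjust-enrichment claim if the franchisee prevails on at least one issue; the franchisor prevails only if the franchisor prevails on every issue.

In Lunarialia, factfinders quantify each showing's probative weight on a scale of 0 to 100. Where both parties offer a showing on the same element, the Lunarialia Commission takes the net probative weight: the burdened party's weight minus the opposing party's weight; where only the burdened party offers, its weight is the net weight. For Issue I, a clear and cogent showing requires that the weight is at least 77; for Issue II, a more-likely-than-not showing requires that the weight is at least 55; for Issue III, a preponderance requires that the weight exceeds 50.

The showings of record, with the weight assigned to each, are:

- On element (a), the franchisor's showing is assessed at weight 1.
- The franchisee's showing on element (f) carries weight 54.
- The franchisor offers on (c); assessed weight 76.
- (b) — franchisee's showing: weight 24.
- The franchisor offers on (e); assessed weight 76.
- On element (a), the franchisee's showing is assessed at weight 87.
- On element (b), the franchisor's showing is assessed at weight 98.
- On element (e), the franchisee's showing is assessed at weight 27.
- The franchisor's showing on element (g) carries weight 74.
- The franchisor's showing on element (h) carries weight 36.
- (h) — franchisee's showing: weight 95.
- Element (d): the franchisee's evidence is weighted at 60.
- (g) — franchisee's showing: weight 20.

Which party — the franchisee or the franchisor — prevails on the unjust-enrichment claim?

franchisee

— Issue I —
Stage I.1 (franchisee, a clear and cogent showing, weight is at least 77): (a) net 87−1=86 ≥ 77 — meets.
  Stage I.1 is satisfied; the onus moves to the franchisor.
Stage I.2 (franchisor, a clear and cogent showing, weight is at least 77): (b) net 98−24=74 < 77 — fails; (c) 76 < 77 — fails.
  Stage I.2 not carried; the franchisor fails its burden.
So the franchisee prevails on this issue.
— Issue II —
Stage II.1 — burden on franchisee; standard: a more-likely-than-not showing (weight is at least 55).
    (d): 60 ≥ 55 [met]
  Stage II.1 is satisfied; the onus moves to the franchisor.
Stage II.2 — burden on franchisor; standard: a more-likely-than-not showing (weight is at least 55).
    (e): 76 − 27 = 49 < 55 [not met]
  Stage II.2 not carried; the franchisor fails its burden.
So the franchisee prevails on this issue.
— Issue III —
Stage III.1 (franchisee, a preponderance, weight exceeds 50): (f) 54 > 50 — meets.
  Stage III.1 carried; the burden shifts to the franchisor.
Stage III.2 (franchisor, a preponderance, weight exceeds 50): (g) net 74−20=54 > 50 — meets.
  The franchisor carries Stage III.2; the franchisee now bears the burden.
Stage III.3 (franchisee, a preponderance, weight exceeds 50): (h) net 95−36=59 > 50 — meets.
  Stage III.3 carried; the final stage is satisfied.
With every stage satisfied, the franchisee prevails on this issue.
Per-issue: Issue I → franchisee; Issue II → franchisee; Issue III → franchisee. The franchisee must prevail on at least one issue; overall, the franchisee prevails.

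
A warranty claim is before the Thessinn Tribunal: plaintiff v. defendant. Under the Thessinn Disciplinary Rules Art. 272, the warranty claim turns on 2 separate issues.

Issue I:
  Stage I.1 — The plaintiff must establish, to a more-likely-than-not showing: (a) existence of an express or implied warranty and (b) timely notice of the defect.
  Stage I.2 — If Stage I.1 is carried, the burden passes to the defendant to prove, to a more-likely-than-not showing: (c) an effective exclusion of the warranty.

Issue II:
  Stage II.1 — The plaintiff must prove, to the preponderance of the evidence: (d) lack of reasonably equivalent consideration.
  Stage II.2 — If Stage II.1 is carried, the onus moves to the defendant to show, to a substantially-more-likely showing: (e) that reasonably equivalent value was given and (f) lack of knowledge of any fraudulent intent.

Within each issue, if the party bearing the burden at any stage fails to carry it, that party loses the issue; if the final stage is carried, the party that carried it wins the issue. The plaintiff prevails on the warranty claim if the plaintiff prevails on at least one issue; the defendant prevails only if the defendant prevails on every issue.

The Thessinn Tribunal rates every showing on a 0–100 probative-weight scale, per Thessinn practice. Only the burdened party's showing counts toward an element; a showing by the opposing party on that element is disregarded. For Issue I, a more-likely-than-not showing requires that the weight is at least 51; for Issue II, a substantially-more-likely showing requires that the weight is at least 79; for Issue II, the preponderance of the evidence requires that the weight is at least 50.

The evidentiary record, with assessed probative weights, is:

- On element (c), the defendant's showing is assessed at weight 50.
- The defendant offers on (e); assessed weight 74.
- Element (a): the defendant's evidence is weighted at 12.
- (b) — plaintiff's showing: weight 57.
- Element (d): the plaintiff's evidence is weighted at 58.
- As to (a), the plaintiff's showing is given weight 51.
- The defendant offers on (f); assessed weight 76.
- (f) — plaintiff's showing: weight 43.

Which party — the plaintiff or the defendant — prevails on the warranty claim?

— Issue I —
At Stage I.1 the plaintiff must meet a more-likely-than-not showing (weight is at least 51): on (a) the weight is 51 (the defendant's 12 is given no effect), which does reach 51, so (a) meets the standard; on (b) the weight is 57, ≥ 51, so (b) meets the standard.
  The plaintiff carries Stage I.1; the defendant now bears the burden.
At Stage I.2 the defendant must meet a more-likely-than-not showing (weight is at least 51): on (c) the weight is 50, which does not reach 51, so (c) does not meet the standard.
  Not every element is met, so the defendant fails to carry Stage I.2.
The analysis ends at Stage I.2; the plaintiff prevails on this issue.
— Issue II —
Stage II.1 — burden on plaintiff; standard: the preponderance of the evidence (weight is at least 50).
    (d): 58 ≥ 50 [met]
  All elements met. The burden passes to the defendant.
Stage II.2 — burden on defendant; standard: a substantially-more-likely showing (weight is at least 79).
    (e): 74 < 79 [not met]
    (f): 76 (plaintiff's 43 disregarded) < 79 [not met]
  The defendant does not carry Stage II.2.
The plaintiff prevails on this issue.
Per-issue: Issue I → plaintiff; Issue II → plaintiff. The plaintiff must prevail on at least one issue; overall, the plaintiff prevails.

plaintiff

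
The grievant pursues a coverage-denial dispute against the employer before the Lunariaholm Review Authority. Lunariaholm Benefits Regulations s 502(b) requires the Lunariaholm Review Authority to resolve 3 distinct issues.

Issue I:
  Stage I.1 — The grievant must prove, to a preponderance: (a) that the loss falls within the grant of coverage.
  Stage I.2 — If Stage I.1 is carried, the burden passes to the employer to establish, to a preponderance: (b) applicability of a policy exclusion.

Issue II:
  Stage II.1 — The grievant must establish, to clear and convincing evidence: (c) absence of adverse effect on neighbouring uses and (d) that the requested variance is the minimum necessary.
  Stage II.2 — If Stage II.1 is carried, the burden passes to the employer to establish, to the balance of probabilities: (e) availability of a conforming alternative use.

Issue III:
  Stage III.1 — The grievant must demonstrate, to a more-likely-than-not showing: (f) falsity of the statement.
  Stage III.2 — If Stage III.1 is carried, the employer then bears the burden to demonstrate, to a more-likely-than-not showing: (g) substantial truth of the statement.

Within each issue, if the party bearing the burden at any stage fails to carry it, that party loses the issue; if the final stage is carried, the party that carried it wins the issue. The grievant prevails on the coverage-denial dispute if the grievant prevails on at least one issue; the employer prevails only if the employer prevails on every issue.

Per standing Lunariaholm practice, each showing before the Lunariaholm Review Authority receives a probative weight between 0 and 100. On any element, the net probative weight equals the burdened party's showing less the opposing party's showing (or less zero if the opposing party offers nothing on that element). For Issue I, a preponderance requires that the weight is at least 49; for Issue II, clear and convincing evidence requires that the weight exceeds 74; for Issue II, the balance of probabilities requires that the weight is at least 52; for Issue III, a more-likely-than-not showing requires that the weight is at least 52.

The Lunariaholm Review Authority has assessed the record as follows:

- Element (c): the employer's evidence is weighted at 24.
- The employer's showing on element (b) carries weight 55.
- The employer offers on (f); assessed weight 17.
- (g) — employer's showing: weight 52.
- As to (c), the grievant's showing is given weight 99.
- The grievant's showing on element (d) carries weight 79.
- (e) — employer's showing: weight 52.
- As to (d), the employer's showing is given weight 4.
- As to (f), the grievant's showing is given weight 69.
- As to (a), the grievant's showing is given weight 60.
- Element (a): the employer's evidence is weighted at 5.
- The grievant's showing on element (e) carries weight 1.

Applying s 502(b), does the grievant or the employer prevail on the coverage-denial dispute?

— Issue I —
Stage I.1 (grievant, a preponderance, weight is at least 49): (a) net 60−5=55 ≥ 49 — meets.
  All elements met. The burden passes to the employer.
Stage I.2 (employer, a preponderance, weight is at least 49): (b) 55 ≥ 49 — meets.
  Stage I.2 carried; the final stage is satisfied.
All stages carried — the employer prevails on this issue.
— Issue II —
Stage II.1 — burden on grievant; standard: clear and convincing evidence (weight exceeds 74).
    (c): 99 − 24 = 75 > 74 [met]
    (d): 79 − 4 = 75 > 74 [met]
  Stage II.1 carried; the burden shifts to the employer.
Stage II.2 — burden on employer; standard: the balance of probabilities (weight is at least 52).
    (e): 52 − 1 = 51 < 52 [not met]
  The employer does not carry Stage II.2.
So the grievant prevails on this issue.
— Issue III —
Stage III.1 — burden on grievant; standard: a more-likely-than-not showing (weight is at least 52).
    (f): 69 − 17 = 52 ≥ 52 [met]
  All elements met. The burden passes to the employer.
Stage III.2 — burden on employer; standard: a more-likely-than-not showing (weight is at least 52).
    (g): 52 ≥ 52 [met]
  Stage III.2 carried; the final stage is satisfied.
Every stage carried; the employer prevails on this issue.
Per-issue: Issue I → employer; Issue II → grievant; Issue III → employer. The grievant must prevail on at least one issue; overall, the grievant prevails.

grievant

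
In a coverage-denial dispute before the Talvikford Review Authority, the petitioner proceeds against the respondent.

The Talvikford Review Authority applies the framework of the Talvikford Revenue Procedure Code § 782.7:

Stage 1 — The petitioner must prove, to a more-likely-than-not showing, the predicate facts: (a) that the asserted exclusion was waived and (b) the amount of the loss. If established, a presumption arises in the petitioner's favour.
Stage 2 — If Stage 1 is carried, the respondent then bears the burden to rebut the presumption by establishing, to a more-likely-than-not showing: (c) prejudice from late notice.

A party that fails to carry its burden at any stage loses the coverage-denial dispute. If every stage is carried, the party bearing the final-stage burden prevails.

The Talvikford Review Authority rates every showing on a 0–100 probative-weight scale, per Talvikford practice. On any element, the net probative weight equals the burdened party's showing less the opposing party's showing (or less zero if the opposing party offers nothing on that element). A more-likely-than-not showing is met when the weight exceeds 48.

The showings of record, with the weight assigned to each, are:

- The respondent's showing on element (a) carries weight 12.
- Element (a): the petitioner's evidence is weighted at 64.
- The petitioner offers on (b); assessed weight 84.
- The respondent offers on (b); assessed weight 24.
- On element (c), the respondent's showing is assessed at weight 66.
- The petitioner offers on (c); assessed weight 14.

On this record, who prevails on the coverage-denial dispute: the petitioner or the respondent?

respondent

Stage 1 (petitioner, a more-likely-than-not showing, weight exceeds 48): (a) net 64−12=52 > 48 — meets; (b) net 84−24=60 > 48 — meets.
  All elements met. The burden passes to the respondent.
Stage 2 (respondent, a more-likely-than-not showing, weight exceeds 48): (c) net 66−14=52 > 48 — meets.
  The respondent carries the last stage.
All stages carried — the respondent prevails.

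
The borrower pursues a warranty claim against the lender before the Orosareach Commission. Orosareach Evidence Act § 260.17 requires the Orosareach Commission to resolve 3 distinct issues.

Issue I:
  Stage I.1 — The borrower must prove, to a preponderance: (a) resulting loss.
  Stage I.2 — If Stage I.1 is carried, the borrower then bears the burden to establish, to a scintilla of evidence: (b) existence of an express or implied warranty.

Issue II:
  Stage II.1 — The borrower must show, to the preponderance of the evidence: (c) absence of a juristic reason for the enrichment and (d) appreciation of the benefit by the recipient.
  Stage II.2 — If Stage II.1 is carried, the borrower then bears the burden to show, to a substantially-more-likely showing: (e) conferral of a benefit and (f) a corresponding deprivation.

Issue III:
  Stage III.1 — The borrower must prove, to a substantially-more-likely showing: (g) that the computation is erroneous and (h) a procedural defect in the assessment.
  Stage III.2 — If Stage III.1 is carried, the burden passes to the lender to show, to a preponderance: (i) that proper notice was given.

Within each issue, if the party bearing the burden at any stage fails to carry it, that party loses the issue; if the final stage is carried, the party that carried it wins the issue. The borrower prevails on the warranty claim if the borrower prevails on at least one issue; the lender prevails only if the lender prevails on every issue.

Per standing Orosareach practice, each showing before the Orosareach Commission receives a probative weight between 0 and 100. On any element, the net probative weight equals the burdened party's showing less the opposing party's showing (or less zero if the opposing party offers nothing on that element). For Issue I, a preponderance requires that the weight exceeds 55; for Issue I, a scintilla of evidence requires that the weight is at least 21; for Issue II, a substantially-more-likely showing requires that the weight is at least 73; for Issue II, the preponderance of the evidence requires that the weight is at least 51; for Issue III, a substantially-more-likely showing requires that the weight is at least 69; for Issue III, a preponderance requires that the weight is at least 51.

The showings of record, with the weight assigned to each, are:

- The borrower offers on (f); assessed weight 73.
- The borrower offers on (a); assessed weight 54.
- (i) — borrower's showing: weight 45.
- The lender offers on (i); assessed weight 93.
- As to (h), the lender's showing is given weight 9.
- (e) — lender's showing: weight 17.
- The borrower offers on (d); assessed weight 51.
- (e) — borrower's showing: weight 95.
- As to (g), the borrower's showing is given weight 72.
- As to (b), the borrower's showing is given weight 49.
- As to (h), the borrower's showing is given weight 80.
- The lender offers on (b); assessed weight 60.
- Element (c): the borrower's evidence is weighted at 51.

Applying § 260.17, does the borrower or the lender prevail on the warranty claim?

— Issue I —
Stage I.1 (borrower, a preponderance, weight exceeds 55): (a) 54 ≤ 55 — fails.
  Not every element is met, so the borrower fails to carry Stage I.1.
So the lender prevails on this issue.
— Issue II —
At Stage II.1 the borrower must meet the preponderance of the evidence (weight is at least 51): on (c) the weight is 51, ≥ 51, so (c) meets the standard; on (d) the weight is 51, ≥ 51, so (d) meets the standard.
  Stage II.1 carried; the burden remains with the borrower.
At Stage II.2 the borrower must meet a substantially-more-likely showing (weight is at least 73): on (e) the weight is 95 less the opposing 17 gives net 78, which does reach 73, so (e) meets the standard; on (f) the weight is 73, which does reach 73, so (f) meets the standard.
  The borrower carries the last stage.
With every stage satisfied, the borrower prevails on this issue.
— Issue III —
Stage III.1 — burden on borrower; standard: a substantially-more-likely showing (weight is at least 69).
    (g): 72 ≥ 69 [met]
    (h): 80 − 9 = 71 ≥ 69 [met]
  Stage III.1 is satisfied; the onus moves to the lender.
Stage III.2 — burden on lender; standard: a preponderance (weight is at least 51).
    (i): 93 − 45 = 48 < 51 [not met]
  Not every element is met, so the lender fails to carry Stage III.2.
So the borrower prevails on this issue.
Per-issue: Issue I → lender; Issue II → borrower; Issue III → borrower. The borrower must prevail on at least one issue; overall, the borrower prevails.

borrower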